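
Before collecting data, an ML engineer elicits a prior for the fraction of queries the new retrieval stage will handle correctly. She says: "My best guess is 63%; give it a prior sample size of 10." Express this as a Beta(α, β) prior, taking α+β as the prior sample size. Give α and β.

Under the effective-sample-size interpretation, Beta(α, β) has prior mean α/(α+β) and prior sample size α+β.
So α+β = 10 and α/(α+β) = 0.63, giving α = 0.63·10 = 6.3 and β = 10 − 6.3 = 3.7.

α = 6.3, β = 3.7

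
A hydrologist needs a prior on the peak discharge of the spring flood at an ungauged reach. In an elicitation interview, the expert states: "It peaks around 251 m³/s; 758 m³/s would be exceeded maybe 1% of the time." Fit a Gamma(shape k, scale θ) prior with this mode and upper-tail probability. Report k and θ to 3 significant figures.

k ≈ 4.68, θ ≈ 68.2

Gamma(k,θ) with k>1 has mode (k−1)θ, so θ = 251/(k−1).
Need P(X < 758) = 0.99 with θ tied to k this way. Start at k = 2, θ = 251: P(X<758) ≈ 0.804.
Too low — raise k to concentrate. Iterating converges to k ≈ 4.68.
Then θ = 251/(4.68−1) ≈ 68.2.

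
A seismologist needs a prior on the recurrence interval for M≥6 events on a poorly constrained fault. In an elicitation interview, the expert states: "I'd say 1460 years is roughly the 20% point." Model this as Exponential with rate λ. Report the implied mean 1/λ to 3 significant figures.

P(T < 1460.0) = 1 − e^(−λ·1460.0) = 0.2, so λ = −ln(1−0.2)/1460.0 = −ln(0.8)/1460.0 = 0.000153.
Mean = 1/λ = 6540 years.

mean ≈ 6540 years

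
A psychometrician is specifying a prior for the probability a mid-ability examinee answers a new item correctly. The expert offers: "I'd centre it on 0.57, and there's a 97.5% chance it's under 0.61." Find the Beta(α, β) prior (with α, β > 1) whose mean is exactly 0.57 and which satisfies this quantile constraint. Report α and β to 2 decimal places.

With mean 0.57 fixed, write α = 0.57s, β = 0.43s where s = α+β.
Need P(θ < 0.61) = 0.975 under Beta(0.57s, 0.43s). Normal approximation: (q−m)/√(m(1−m)/s) ≈ z_{0.975} = 1.96, so s ≈ 0.57·0.43·(1.96)²/(0.61−0.57)² = 588.5.
At s = 588.5: P(θ<0.61) ≈ 0.976. Adjusting to match 0.975 gives s ≈ 580.36.
So α = 0.57·580.36 ≈ 330.81, β = 0.43·580.36 ≈ 249.55.

α ≈ 330.81, β ≈ 249.55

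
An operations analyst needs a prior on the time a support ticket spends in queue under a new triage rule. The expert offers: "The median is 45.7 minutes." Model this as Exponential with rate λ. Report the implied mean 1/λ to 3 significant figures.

mean ≈ 65.9 minutes

Exponential median = ln 2 / λ, so λ = ln 2 / 45.7 = 0.0152.
Mean = 1/λ = 65.9 minutes.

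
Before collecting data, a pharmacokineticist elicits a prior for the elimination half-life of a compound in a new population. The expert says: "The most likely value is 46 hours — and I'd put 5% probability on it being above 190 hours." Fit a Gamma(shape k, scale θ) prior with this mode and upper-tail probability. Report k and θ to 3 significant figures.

Gamma(k,θ) with k>1 has mode (k−1)θ, so θ = 46/(k−1).
Need P(X < 190) = 0.95 with θ tied to k this way. Start at k = 2, θ = 46: P(X<190) ≈ 0.918.
Too low — raise k to concentrate. Iterating converges to k ≈ 2.24.
Then θ = 46/(2.24−1) ≈ 37.

k ≈ 2.24, θ ≈ 37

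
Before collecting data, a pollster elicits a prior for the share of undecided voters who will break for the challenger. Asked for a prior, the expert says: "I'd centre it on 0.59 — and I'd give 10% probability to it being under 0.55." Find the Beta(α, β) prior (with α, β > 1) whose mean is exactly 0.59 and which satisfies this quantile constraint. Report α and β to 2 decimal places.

α ≈ 147.43, β ≈ 102.45

With mean 0.59 fixed, write α = 0.59s, β = 0.41s where s = α+β.
Need P(θ < 0.55) = 0.1 under Beta(0.59s, 0.41s). Normal approximation: (q−m)/√(m(1−m)/s) ≈ z_{0.1} = -1.28, so s ≈ 0.59·0.41·(-1.28)²/(0.55−0.59)² = 248.3.
At s = 248.3: P(θ<0.55) ≈ 0.101. Adjusting to match 0.1 gives s ≈ 249.88.
So α = 0.59·249.88 ≈ 147.43, β = 0.41·249.88 ≈ 102.45.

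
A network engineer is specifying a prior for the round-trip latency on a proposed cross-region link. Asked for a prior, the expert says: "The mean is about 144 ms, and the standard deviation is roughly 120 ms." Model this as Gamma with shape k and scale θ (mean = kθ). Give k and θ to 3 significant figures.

k ≈ 1.44, θ ≈ 100

For Gamma(k, scale θ): mean = kθ, variance = kθ², so CV = 1/√k.
CV = SD/mean = 120/144 = 0.8333, hence k = 1/CV² = 1.44.
Then θ = mean/k = 144/1.44 = 100.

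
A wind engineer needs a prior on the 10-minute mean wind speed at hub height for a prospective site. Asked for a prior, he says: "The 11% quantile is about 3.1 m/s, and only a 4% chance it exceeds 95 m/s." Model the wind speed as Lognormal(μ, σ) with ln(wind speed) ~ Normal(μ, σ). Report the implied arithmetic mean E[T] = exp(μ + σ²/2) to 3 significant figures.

E[T] ≈ 24.6 m/s

If T ~ Lognormal(μ,σ) then ln T ~ Normal(μ,σ), so the p-quantile of ln T is μ + z_p·σ.
ln(3.1) = 1.131 and ln(95) = 4.554; z_{0.11} = -1.227, z_{0.96} = 1.751.
σ = (4.554 − 1.131)/(1.751 − (-1.227)) = 1.150.
μ = 1.131 − (-1.227)·1.150 = 2.541.
E[T] = exp(μ + σ²/2) = exp(2.541 + 0.6607) = 24.6 m/s.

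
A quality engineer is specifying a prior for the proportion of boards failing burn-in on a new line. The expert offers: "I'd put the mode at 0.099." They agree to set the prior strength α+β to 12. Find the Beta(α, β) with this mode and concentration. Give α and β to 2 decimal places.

α = 1.99, β = 10.01

For α,β > 1 the Beta mode is (α−1)/(α+β−2). With α+β = 12, the mode is (α−1)/10.
Set (α−1)/10 = 0.099 → α = 1 + 0.099·10 = 1.99.
β = 12 − α = 10.01.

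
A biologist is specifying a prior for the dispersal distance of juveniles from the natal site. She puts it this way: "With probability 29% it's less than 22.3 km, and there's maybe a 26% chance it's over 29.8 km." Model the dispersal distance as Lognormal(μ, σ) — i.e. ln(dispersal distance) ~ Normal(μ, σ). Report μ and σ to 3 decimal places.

μ ≈ 3.239, σ ≈ 0.242

If T ~ Lognormal(μ,σ) then ln T ~ Normal(μ,σ), so the p-quantile of ln T is μ + z_p·σ.
ln(22.3) = 3.105 and ln(29.8) = 3.395; z_{0.29} = -0.5534, z_{0.74} = 0.6433.
σ = (3.395 − 3.105)/(0.6433 − (-0.5534)) = 0.242.
μ = 3.105 − (-0.5534)·0.242 = 3.239.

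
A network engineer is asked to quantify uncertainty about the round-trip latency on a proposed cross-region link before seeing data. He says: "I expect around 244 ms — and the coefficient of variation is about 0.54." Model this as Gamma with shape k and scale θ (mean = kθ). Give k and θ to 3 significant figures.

For Gamma(k, scale θ): mean = kθ, variance = kθ², so CV = 1/√k.
CV = 0.54, hence k = 1/CV² = 3.43.
Then θ = mean/k = 244/3.43 = 71.2.

k ≈ 3.43, θ ≈ 71.2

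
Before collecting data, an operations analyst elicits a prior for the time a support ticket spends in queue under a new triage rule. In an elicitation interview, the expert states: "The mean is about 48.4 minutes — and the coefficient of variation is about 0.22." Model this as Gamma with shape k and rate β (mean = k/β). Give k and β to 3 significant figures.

For Gamma(k, rate β): mean = k/β, variance = k/β², so CV = 1/√k.
CV = 0.22, hence k = 1/CV² = 20.7.
Then β = k/mean = 20.7/48.4 = 0.427.

k ≈ 20.7, β ≈ 0.427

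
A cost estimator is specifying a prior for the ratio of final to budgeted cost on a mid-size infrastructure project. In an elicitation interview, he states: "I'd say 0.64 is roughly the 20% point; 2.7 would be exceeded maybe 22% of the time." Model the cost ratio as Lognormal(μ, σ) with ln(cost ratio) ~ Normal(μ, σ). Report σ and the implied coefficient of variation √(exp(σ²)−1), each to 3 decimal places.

If T ~ Lognormal(μ,σ) then ln T ~ Normal(μ,σ), so the p-quantile of ln T is μ + z_p·σ.
ln(0.64) = -0.4463 and ln(2.7) = 0.9933; z_{0.2} = -0.8416, z_{0.78} = 0.7722.
σ = (0.9933 − -0.4463)/(0.7722 − (-0.8416)) = 0.892.
μ = -0.4463 − (-0.8416)·0.892 = 0.304.
CV = √(exp(σ²)−1) = √(exp(0.7957)−1) = 1.103.

σ ≈ 0.892, CV ≈ 1.103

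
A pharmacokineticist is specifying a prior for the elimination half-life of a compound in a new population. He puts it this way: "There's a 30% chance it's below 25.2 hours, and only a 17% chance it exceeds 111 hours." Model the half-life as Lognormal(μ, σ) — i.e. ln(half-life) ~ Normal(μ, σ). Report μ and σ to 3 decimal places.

If T ~ Lognormal(μ,σ) then ln T ~ Normal(μ,σ), so the p-quantile of ln T is μ + z_p·σ.
ln(25.2) = 3.227 and ln(111) = 4.71; z_{0.3} = -0.5244, z_{0.83} = 0.9542.
σ = (4.71 − 3.227)/(0.9542 − (-0.5244)) = 1.003.
μ = 3.227 − (-0.5244)·1.003 = 3.753.

μ ≈ 3.753, σ ≈ 1.003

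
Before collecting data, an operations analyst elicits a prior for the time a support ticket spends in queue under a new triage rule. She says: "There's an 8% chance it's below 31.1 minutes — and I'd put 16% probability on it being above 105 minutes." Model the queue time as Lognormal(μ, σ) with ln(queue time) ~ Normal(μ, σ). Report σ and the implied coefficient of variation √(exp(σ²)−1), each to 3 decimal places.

σ ≈ 0.507, CV ≈ 0.541

If T ~ Lognormal(μ,σ) then ln T ~ Normal(μ,σ), so the p-quantile of ln T is μ + z_p·σ.
ln(31.1) = 3.437 and ln(105) = 4.654; z_{0.08} = -1.405, z_{0.84} = 0.9945.
σ = (4.654 − 3.437)/(0.9945 − (-1.405)) = 0.507.
μ = 3.437 − (-1.405)·0.507 = 4.150.
CV = √(exp(σ²)−1) = √(exp(0.2571)−1) = 0.541.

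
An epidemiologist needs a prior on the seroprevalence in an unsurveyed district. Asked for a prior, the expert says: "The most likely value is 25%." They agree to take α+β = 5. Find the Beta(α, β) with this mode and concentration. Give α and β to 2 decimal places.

α = 1.75, β = 3.25

For α,β > 1 the Beta mode is (α−1)/(α+β−2). With α+β = 5, the mode is (α−1)/3.
Set (α−1)/3 = 0.25 → α = 1 + 0.25·3 = 1.75.
β = 5 − α = 3.25.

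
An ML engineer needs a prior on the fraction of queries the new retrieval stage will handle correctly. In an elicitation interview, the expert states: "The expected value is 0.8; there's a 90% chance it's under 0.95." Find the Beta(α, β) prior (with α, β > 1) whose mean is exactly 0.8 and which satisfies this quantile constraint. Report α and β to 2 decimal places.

α ≈ 6.51, β ≈ 1.63

With mean 0.8 fixed, write α = 0.8s, β = 0.2s where s = α+β.
Need P(θ < 0.95) = 0.9 under Beta(0.8s, 0.2s). Normal approximation: (q−m)/√(m(1−m)/s) ≈ z_{0.9} = 1.28, so s ≈ 0.8·0.2·(1.28)²/(0.95−0.8)² = 11.7.
At s = 11.7: P(θ<0.95) ≈ 0.947. Adjusting to match 0.9 gives s ≈ 8.14.
So α = 0.8·8.14 ≈ 6.51, β = 0.2·8.14 ≈ 1.63.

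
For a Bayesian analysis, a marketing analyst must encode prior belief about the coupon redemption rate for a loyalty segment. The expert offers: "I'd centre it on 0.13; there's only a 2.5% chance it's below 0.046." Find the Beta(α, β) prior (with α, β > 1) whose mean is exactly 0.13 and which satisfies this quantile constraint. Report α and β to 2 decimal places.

α ≈ 5.20, β ≈ 34.80

With mean 0.13 fixed, write α = 0.13s, β = 0.87s where s = α+β.
Need P(θ < 0.046) = 0.025 under Beta(0.13s, 0.87s). Normal approximation: (q−m)/√(m(1−m)/s) ≈ z_{0.025} = -1.96, so s ≈ 0.13·0.87·(-1.96)²/(0.046−0.13)² = 61.6.
At s = 61.6: P(θ<0.046) ≈ 0.006. Adjusting to match 0.025 gives s ≈ 40.00.
So α = 0.13·40.00 ≈ 5.20, β = 0.87·40.00 ≈ 34.80.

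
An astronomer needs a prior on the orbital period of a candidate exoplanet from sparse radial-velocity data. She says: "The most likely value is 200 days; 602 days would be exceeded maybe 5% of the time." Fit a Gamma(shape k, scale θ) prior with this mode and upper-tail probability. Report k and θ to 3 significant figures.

Gamma(k,θ) with k>1 has mode (k−1)θ, so θ = 200/(k−1).
Need P(X < 602) = 0.95 with θ tied to k this way. Start at k = 2, θ = 200: P(X<602) ≈ 0.802.
Too low — raise k to concentrate. Iterating converges to k ≈ 3.18.
Then θ = 200/(3.18−1) ≈ 91.7.

k ≈ 3.18, θ ≈ 91.7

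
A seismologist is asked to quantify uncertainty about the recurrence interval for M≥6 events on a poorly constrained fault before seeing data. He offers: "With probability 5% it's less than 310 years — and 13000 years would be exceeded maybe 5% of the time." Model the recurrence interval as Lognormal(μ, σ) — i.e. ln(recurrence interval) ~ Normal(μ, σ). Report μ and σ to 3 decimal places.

If T ~ Lognormal(μ,σ) then ln T ~ Normal(μ,σ), so the p-quantile of ln T is μ + z_p·σ.
ln(310) = 5.737 and ln(13000) = 9.473; z_{0.05} = -1.645, z_{0.95} = 1.645.
σ = (9.473 − 5.737)/(1.645 − (-1.645)) = 1.136.
μ = 5.737 − (-1.645)·1.136 = 7.605.

μ ≈ 7.605, σ ≈ 1.136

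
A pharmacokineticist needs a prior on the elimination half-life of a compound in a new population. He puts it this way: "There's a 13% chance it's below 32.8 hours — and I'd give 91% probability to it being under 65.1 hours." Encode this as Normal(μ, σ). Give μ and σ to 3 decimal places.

For Normal(μ,σ), the p-quantile is μ + z_p·σ. Here z_{0.13} = -1.126, z_{0.91} = 1.341.
So 32.8 = μ − 1.126σ and 65.1 = μ + 1.341σ.
Subtracting: σ = (65.1 − 32.8)/(1.341 − (-1.126)) = 13.092.
Then μ = 32.8 − (-1.126)·13.092 = 47.547.

μ = 47.547, σ = 13.092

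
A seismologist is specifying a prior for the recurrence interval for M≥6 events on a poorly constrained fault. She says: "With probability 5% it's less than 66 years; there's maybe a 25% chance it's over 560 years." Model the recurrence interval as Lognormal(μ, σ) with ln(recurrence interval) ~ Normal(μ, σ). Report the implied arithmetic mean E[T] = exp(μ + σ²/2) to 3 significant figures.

E[T] ≈ 460 years

If T ~ Lognormal(μ,σ) then ln T ~ Normal(μ,σ), so the p-quantile of ln T is μ + z_p·σ.
ln(66) = 4.19 and ln(560) = 6.328; z_{0.05} = -1.645, z_{0.75} = 0.6745.
σ = (6.328 − 4.19)/(0.6745 − (-1.645)) = 0.922.
μ = 4.19 − (-1.645)·0.922 = 5.706.
E[T] = exp(μ + σ²/2) = exp(5.706 + 0.4250) = 460 years.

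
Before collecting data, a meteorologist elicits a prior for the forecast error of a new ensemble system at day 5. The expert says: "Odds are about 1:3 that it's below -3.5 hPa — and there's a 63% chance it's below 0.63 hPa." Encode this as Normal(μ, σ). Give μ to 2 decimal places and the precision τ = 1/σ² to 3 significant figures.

The p-quantile of Normal(μ,σ) is μ + z_p·σ, with z_{0.25} = -0.6745 and z_{0.63} = 0.3319.
Eliminate σ: μ = (z₂·x₁ − z₁·x₂)/(z₂ − z₁) = (0.3319·-3.5 − (-0.6745)·0.63)/1.006 = -0.73.
Then σ = (x₂ − x₁)/(z₂ − z₁) = (0.63 − -3.5)/1.006 = 4.10.
Precision τ = 1/σ² = 1/4.104² = 0.0594.

μ = -0.73, τ = 0.0594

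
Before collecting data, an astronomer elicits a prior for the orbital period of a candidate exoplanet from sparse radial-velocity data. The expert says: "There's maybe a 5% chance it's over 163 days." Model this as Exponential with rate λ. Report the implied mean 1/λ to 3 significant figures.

mean ≈ 54.4 days

P(T > 163.0) = e^(−λ·163.0) = 0.05, so λ = −ln(0.05)/163.0 = 0.0184.
Mean = 1/λ = 54.4 days.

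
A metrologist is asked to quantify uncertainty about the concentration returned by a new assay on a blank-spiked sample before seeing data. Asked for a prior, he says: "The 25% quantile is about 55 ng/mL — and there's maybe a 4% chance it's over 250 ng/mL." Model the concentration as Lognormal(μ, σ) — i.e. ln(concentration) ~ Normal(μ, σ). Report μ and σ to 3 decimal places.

μ ≈ 4.428, σ ≈ 0.624

If T ~ Lognormal(μ,σ) then ln T ~ Normal(μ,σ), so the p-quantile of ln T is μ + z_p·σ.
ln(55) = 4.007 and ln(250) = 5.521; z_{0.25} = -0.6745, z_{0.96} = 1.751.
σ = (5.521 − 4.007)/(1.751 − (-0.6745)) = 0.624.
μ = 4.007 − (-0.6745)·0.624 = 4.428.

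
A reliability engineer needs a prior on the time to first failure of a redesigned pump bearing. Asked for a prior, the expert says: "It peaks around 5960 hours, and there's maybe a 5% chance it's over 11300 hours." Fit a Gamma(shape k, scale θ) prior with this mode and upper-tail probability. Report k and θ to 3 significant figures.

Gamma(k,θ) with k>1 has mode (k−1)θ, so θ = 5960/(k−1).
Need P(X < 11300) = 0.95 with θ tied to k this way. Start at k = 2, θ = 5960: P(X<11300) ≈ 0.565.
Too low — raise k to concentrate. Iterating converges to k ≈ 7.79.
Then θ = 5960/(7.79−1) ≈ 877.

k ≈ 7.79, θ ≈ 877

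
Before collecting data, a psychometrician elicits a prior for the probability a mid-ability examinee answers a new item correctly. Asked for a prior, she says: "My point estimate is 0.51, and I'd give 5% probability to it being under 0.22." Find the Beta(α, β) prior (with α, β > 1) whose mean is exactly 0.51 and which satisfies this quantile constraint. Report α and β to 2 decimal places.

With mean 0.51 fixed, write α = 0.51s, β = 0.49s where s = α+β.
Need P(θ < 0.22) = 0.05 under Beta(0.51s, 0.49s). Normal approximation: (q−m)/√(m(1−m)/s) ≈ z_{0.05} = -1.64, so s ≈ 0.51·0.49·(-1.64)²/(0.22−0.51)² = 8.0.
At s = 8.0: P(θ<0.22) ≈ 0.040. Adjusting to match 0.05 gives s ≈ 7.15.
So α = 0.51·7.15 ≈ 3.65, β = 0.49·7.15 ≈ 3.51.

α ≈ 3.65, β ≈ 3.51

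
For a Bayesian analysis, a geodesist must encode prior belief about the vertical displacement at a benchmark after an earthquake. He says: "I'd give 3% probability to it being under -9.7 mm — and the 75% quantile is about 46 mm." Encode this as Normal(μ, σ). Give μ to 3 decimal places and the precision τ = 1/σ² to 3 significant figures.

μ = 31.297, τ = 0.0021

The p-quantile of Normal(μ,σ) is μ + z_p·σ, with z_{0.03} = -1.881 and z_{0.75} = 0.6745.
Eliminate σ: μ = (z₂·x₁ − z₁·x₂)/(z₂ − z₁) = (0.6745·-9.7 − (-1.881)·46)/2.555 = 31.297.
Then σ = (x₂ − x₁)/(z₂ − z₁) = (46 − -9.7)/2.555 = 21.798.
Precision τ = 1/σ² = 1/21.8² = 0.0021.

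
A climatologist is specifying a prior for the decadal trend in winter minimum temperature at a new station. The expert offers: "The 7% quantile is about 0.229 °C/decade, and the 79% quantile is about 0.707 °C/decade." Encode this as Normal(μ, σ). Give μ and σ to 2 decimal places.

For Normal(μ,σ), the p-quantile is μ + z_p·σ. Here z_{0.07} = -1.476, z_{0.79} = 0.8064.
So 0.229 = μ − 1.476σ and 0.707 = μ + 0.8064σ.
Subtracting: σ = (0.707 − 0.229)/(0.8064 − (-1.476)) = 0.21.
Then μ = 0.229 − (-1.476)·0.21 = 0.54.

μ = 0.54, σ = 0.21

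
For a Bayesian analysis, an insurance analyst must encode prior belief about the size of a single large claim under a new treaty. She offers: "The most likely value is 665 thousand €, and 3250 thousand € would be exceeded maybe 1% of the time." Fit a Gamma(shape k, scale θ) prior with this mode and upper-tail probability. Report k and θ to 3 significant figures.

Gamma(k,θ) with k>1 has mode (k−1)θ, so θ = 665/(k−1).
Need P(X < 3250) = 0.99 with θ tied to k this way. Start at k = 2, θ = 665: P(X<3250) ≈ 0.956.
Too low — raise k to concentrate. Iterating converges to k ≈ 2.57.
Then θ = 665/(2.57−1) ≈ 424.

k ≈ 2.57, θ ≈ 424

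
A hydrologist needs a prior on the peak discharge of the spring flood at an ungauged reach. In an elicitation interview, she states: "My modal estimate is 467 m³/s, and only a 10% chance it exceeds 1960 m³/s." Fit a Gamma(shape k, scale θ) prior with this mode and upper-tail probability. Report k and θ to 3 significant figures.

Gamma(k,θ) with k>1 has mode (k−1)θ, so θ = 467/(k−1).
Need P(X < 1960) = 0.9 with θ tied to k this way. Start at k = 2, θ = 467: P(X<1960) ≈ 0.922.
Too high — lower k to spread out. Iterating converges to k ≈ 1.89.
Then θ = 467/(1.89−1) ≈ 527.

k ≈ 1.89, θ ≈ 527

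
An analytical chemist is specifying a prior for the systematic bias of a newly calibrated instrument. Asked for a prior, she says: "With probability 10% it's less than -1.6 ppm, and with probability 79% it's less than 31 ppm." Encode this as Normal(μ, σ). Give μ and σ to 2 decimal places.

The p-quantile of Normal(μ,σ) is μ + z_p·σ, with z_{0.1} = -1.282 and z_{0.79} = 0.8064.
Eliminate σ: μ = (z₂·x₁ − z₁·x₂)/(z₂ − z₁) = (0.8064·-1.6 − (-1.282)·31)/2.088 = 18.41.
Then σ = (x₂ − x₁)/(z₂ − z₁) = (31 − -1.6)/2.088 = 15.61.

μ = 18.41, σ = 15.61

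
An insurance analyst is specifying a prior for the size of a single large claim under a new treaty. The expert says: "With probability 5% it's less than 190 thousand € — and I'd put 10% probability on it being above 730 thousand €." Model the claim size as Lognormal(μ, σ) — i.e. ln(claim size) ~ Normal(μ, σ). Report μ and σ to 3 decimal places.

If T ~ Lognormal(μ,σ) then ln T ~ Normal(μ,σ), so the p-quantile of ln T is μ + z_p·σ.
ln(190) = 5.247 and ln(730) = 6.593; z_{0.05} = -1.645, z_{0.9} = 1.282.
σ = (6.593 − 5.247)/(1.282 − (-1.645)) = 0.460.
μ = 5.247 − (-1.645)·0.460 = 6.004.

μ ≈ 6.004, σ ≈ 0.460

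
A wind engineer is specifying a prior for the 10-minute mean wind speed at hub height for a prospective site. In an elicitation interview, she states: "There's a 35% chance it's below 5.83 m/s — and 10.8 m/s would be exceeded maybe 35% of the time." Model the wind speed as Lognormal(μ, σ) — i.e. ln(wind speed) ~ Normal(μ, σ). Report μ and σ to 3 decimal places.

If T ~ Lognormal(μ,σ) then ln T ~ Normal(μ,σ), so the p-quantile of ln T is μ + z_p·σ.
ln(5.83) = 1.763 and ln(10.8) = 2.38; z_{0.35} = -0.3853, z_{0.65} = 0.3853.
σ = (2.38 − 1.763)/(0.3853 − (-0.3853)) = 0.800.
μ = 1.763 − (-0.3853)·0.800 = 2.071.

μ ≈ 2.071, σ ≈ 0.800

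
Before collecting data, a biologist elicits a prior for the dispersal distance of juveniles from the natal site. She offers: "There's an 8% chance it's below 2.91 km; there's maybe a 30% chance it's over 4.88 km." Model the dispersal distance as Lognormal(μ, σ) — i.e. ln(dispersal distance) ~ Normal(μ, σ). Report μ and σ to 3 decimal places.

If T ~ Lognormal(μ,σ) then ln T ~ Normal(μ,σ), so the p-quantile of ln T is μ + z_p·σ.
ln(2.91) = 1.068 and ln(4.88) = 1.585; z_{0.08} = -1.405, z_{0.7} = 0.5244.
σ = (1.585 − 1.068)/(0.5244 − (-1.405)) = 0.268.
μ = 1.068 − (-1.405)·0.268 = 1.445.

μ ≈ 1.445, σ ≈ 0.268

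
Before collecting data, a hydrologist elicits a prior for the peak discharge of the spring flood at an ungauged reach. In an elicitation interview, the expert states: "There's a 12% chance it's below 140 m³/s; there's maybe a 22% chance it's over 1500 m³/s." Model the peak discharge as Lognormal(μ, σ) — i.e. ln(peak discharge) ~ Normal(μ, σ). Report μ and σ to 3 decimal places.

μ ≈ 6.373, σ ≈ 1.218

If T ~ Lognormal(μ,σ) then ln T ~ Normal(μ,σ), so the p-quantile of ln T is μ + z_p·σ.
ln(140) = 4.942 and ln(1500) = 7.313; z_{0.12} = -1.175, z_{0.78} = 0.7722.
σ = (7.313 − 4.942)/(0.7722 − (-1.175)) = 1.218.
μ = 4.942 − (-1.175)·1.218 = 6.373.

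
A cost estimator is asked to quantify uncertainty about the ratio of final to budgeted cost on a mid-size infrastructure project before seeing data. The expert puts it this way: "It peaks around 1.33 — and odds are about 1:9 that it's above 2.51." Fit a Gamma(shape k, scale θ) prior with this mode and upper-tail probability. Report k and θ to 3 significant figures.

k ≈ 5.74, θ ≈ 0.281

Gamma(k,θ) with k>1 has mode (k−1)θ, so θ = 1.33/(k−1).
Need P(X < 2.51) = 0.9 with θ tied to k this way. Start at k = 2, θ = 1.33: P(X<2.51) ≈ 0.563.
Too low — raise k to concentrate. Iterating converges to k ≈ 5.74.
Then θ = 1.33/(5.74−1) ≈ 0.281.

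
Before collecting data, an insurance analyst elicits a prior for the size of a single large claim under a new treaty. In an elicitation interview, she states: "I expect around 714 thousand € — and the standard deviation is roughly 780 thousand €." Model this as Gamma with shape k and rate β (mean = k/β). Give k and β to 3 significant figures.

k ≈ 0.838, β ≈ 0.00117

For Gamma(k, rate β): mean = k/β, variance = k/β², so CV = 1/√k.
CV = SD/mean = 780/714 = 1.092, hence k = 1/CV² = 0.838.
Then β = k/mean = 0.838/714 = 0.00117.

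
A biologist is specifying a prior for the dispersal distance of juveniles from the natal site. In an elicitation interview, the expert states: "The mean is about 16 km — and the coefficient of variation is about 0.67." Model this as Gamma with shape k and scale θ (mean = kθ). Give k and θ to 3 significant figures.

For Gamma(k, scale θ): mean = kθ, variance = kθ², so CV = 1/√k.
CV = 0.67, hence k = 1/CV² = 2.23.
Then θ = mean/k = 16/2.23 = 7.18.

k ≈ 2.23, θ ≈ 7.18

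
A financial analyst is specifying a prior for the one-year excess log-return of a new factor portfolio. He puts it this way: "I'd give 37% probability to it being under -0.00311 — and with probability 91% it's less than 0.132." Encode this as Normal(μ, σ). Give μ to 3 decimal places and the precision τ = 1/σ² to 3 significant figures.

For Normal(μ,σ), the p-quantile is μ + z_p·σ. Here z_{0.37} = -0.3319, z_{0.91} = 1.341.
So -0.00311 = μ − 0.3319σ and 0.132 = μ + 1.341σ.
Subtracting: σ = (0.132 − -0.00311)/(1.341 − (-0.3319)) = 0.081.
Then μ = -0.00311 − (-0.3319)·0.081 = 0.024.
Precision τ = 1/σ² = 1/0.08078² = 153.

μ = 0.024, τ = 153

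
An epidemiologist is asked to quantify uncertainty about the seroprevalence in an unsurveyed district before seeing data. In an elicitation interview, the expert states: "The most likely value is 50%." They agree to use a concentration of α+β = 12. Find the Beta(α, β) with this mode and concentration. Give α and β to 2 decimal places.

α = 6.00, β = 6.00

For α,β > 1 the Beta mode is (α−1)/(α+β−2). With α+β = 12, the mode is (α−1)/10.
Set (α−1)/10 = 0.5 → α = 1 + 0.5·10 = 6.00.
β = 12 − α = 6.00.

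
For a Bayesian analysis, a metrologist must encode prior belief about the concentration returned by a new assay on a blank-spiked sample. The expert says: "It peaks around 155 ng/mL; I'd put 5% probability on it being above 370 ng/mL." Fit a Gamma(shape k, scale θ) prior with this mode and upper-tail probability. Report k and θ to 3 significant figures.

Gamma(k,θ) with k>1 has mode (k−1)θ, so θ = 155/(k−1).
Need P(X < 370) = 0.95 with θ tied to k this way. Start at k = 2, θ = 155: P(X<370) ≈ 0.689.
Too low — raise k to concentrate. Iterating converges to k ≈ 4.61.
Then θ = 155/(4.61−1) ≈ 43.

k ≈ 4.61, θ ≈ 43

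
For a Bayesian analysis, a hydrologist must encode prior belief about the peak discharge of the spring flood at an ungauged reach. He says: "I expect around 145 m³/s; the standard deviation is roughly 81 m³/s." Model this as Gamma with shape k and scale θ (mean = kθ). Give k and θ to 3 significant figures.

For Gamma(k, scale θ): mean = kθ, variance = kθ², so CV = 1/√k.
CV = SD/mean = 81/145 = 0.5586, hence k = 1/CV² = 3.2.
Then θ = mean/k = 145/3.2 = 45.2.

k ≈ 3.2, θ ≈ 45.2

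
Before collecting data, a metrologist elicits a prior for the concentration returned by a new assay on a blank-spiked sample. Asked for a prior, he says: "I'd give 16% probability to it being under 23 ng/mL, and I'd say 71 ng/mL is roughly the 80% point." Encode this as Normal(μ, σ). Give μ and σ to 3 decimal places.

μ = 48.998, σ = 26.143

The p-quantile of Normal(μ,σ) is μ + z_p·σ, with z_{0.16} = -0.9945 and z_{0.8} = 0.8416.
Eliminate σ: μ = (z₂·x₁ − z₁·x₂)/(z₂ − z₁) = (0.8416·23 − (-0.9945)·71)/1.836 = 48.998.
Then σ = (x₂ − x₁)/(z₂ − z₁) = (71 − 23)/1.836 = 26.143.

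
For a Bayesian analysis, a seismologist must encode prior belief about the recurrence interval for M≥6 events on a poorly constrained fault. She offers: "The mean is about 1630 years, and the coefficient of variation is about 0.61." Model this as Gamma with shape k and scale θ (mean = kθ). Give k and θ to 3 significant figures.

For Gamma(k, scale θ): mean = kθ, variance = kθ², so CV = 1/√k.
CV = 0.61, hence k = 1/CV² = 2.69.
Then θ = mean/k = 1630/2.69 = 607.

k ≈ 2.69, θ ≈ 607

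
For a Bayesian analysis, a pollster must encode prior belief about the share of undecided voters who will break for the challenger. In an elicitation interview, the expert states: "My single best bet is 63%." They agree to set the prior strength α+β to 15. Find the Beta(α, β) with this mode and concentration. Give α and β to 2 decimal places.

α = 9.19, β = 5.81

For α,β > 1 the Beta mode is (α−1)/(α+β−2). With α+β = 15, the mode is (α−1)/13.
Set (α−1)/13 = 0.63 → α = 1 + 0.63·13 = 9.19.
β = 15 − α = 5.81.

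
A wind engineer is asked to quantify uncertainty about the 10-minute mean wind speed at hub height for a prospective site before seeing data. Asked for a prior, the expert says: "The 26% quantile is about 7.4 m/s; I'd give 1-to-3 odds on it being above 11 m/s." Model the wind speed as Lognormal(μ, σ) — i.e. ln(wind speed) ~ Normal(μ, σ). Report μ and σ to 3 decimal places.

If T ~ Lognormal(μ,σ) then ln T ~ Normal(μ,σ), so the p-quantile of ln T is μ + z_p·σ.
ln(7.4) = 2.001 and ln(11) = 2.398; z_{0.26} = -0.6433, z_{0.75} = 0.6745.
σ = (2.398 − 2.001)/(0.6745 − (-0.6433)) = 0.301.
μ = 2.001 − (-0.6433)·0.301 = 2.195.

μ ≈ 2.195, σ ≈ 0.301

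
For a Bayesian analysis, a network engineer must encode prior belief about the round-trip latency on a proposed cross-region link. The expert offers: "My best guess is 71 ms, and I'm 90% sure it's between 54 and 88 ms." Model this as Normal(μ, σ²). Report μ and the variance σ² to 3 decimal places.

μ = 71.000, σ² = 106.818

A symmetric 90% interval runs μ ± z·σ with z = 1.645.
Half-width = 17, so σ = 17/1.645 = 10.3353 and σ² = 106.818.
μ is the stated best guess, 71.000.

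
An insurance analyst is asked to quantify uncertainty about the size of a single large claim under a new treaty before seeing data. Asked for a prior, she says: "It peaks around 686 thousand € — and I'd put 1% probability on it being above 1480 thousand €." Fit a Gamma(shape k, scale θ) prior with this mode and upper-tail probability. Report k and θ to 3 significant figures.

Gamma(k,θ) with k>1 has mode (k−1)θ, so θ = 686/(k−1).
Need P(X < 1480) = 0.99 with θ tied to k this way. Start at k = 2, θ = 686: P(X<1480) ≈ 0.635.
Too low — raise k to concentrate. Iterating converges to k ≈ 9.19.
Then θ = 686/(9.19−1) ≈ 83.8.

k ≈ 9.19, θ ≈ 83.8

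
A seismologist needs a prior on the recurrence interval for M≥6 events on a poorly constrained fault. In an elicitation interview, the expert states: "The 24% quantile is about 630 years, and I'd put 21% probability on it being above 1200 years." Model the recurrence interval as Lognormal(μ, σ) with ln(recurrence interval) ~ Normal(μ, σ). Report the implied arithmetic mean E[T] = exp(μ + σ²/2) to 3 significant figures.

E[T] ≈ 932 years

If T ~ Lognormal(μ,σ) then ln T ~ Normal(μ,σ), so the p-quantile of ln T is μ + z_p·σ.
ln(630) = 6.446 and ln(1200) = 7.09; z_{0.24} = -0.7063, z_{0.79} = 0.8064.
σ = (7.09 − 6.446)/(0.8064 − (-0.7063)) = 0.426.
μ = 6.446 − (-0.7063)·0.426 = 6.747.
E[T] = exp(μ + σ²/2) = exp(6.747 + 0.0907) = 932 years.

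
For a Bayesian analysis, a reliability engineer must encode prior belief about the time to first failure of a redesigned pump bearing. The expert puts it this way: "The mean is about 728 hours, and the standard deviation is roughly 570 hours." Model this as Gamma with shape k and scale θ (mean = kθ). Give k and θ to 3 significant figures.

For Gamma(k, scale θ): mean = kθ, variance = kθ², so CV = 1/√k.
CV = SD/mean = 570/728 = 0.783, hence k = 1/CV² = 1.63.
Then θ = mean/k = 728/1.63 = 446.

k ≈ 1.63, θ ≈ 446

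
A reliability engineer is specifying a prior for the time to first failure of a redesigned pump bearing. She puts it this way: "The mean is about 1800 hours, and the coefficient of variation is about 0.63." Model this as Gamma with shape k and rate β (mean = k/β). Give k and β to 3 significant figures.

For Gamma(k, rate β): mean = k/β, variance = k/β², so CV = 1/√k.
CV = 0.63, hence k = 1/CV² = 2.52.
Then β = k/mean = 2.52/1800 = 0.0014.

k ≈ 2.52, β ≈ 0.0014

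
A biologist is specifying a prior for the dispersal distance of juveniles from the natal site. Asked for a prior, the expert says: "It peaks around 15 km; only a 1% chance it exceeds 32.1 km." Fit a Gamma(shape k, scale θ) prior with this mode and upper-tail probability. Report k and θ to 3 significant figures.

Gamma(k,θ) with k>1 has mode (k−1)θ, so θ = 15/(k−1).
Need P(X < 32.1) = 0.99 with θ tied to k this way. Start at k = 2, θ = 15: P(X<32.1) ≈ 0.631.
Too low — raise k to concentrate. Iterating converges to k ≈ 9.38.
Then θ = 15/(9.38−1) ≈ 1.79.

k ≈ 9.38, θ ≈ 1.79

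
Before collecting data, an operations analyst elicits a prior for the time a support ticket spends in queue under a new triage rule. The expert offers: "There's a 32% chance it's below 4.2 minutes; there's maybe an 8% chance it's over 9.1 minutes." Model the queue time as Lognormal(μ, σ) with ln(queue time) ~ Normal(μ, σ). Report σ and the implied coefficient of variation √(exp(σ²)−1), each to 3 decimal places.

σ ≈ 0.413, CV ≈ 0.431

If T ~ Lognormal(μ,σ) then ln T ~ Normal(μ,σ), so the p-quantile of ln T is μ + z_p·σ.
ln(4.2) = 1.435 and ln(9.1) = 2.208; z_{0.32} = -0.4677, z_{0.92} = 1.405.
σ = (2.208 − 1.435)/(1.405 − (-0.4677)) = 0.413.
μ = 1.435 − (-0.4677)·0.413 = 1.628.
CV = √(exp(σ²)−1) = √(exp(0.1705)−1) = 0.431.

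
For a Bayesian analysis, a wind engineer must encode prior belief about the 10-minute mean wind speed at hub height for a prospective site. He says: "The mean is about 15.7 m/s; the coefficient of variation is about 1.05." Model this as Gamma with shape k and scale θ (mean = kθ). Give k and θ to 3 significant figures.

For Gamma(k, scale θ): mean = kθ, variance = kθ², so CV = 1/√k.
CV = 1.05, hence k = 1/CV² = 0.907.
Then θ = mean/k = 15.7/0.907 = 17.3.

k ≈ 0.907, θ ≈ 17.3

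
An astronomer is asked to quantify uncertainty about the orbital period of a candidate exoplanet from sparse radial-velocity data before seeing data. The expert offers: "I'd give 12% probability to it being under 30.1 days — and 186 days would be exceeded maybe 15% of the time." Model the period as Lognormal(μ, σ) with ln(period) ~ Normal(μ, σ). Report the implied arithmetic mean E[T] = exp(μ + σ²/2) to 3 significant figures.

If T ~ Lognormal(μ,σ) then ln T ~ Normal(μ,σ), so the p-quantile of ln T is μ + z_p·σ.
ln(30.1) = 3.405 and ln(186) = 5.226; z_{0.12} = -1.175, z_{0.85} = 1.036.
σ = (5.226 − 3.405)/(1.036 − (-1.175)) = 0.824.
μ = 3.405 − (-1.175)·0.824 = 4.372.
E[T] = exp(μ + σ²/2) = exp(4.372 + 0.3391) = 111 days.

E[T] ≈ 111 days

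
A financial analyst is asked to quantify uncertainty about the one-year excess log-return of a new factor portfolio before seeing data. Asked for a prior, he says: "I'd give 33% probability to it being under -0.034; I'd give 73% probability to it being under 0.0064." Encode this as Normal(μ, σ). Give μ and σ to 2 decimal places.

The p-quantile of Normal(μ,σ) is μ + z_p·σ, with z_{0.33} = -0.4399 and z_{0.73} = 0.6128.
Eliminate σ: μ = (z₂·x₁ − z₁·x₂)/(z₂ − z₁) = (0.6128·-0.034 − (-0.4399)·0.0064)/1.053 = -0.02.
Then σ = (x₂ − x₁)/(z₂ − z₁) = (0.0064 − -0.034)/1.053 = 0.04.

μ = -0.02, σ = 0.04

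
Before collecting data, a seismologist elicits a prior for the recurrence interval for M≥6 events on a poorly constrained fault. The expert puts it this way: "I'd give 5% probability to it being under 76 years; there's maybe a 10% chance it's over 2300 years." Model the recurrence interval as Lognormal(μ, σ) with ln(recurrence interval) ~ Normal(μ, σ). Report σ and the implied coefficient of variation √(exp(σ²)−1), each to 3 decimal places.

If T ~ Lognormal(μ,σ) then ln T ~ Normal(μ,σ), so the p-quantile of ln T is μ + z_p·σ.
ln(76) = 4.331 and ln(2300) = 7.741; z_{0.05} = -1.645, z_{0.9} = 1.282.
σ = (7.741 − 4.331)/(1.282 − (-1.645)) = 1.165.
μ = 4.331 − (-1.645)·1.165 = 6.247.
CV = √(exp(σ²)−1) = √(exp(1.3578)−1) = 1.699.

σ ≈ 1.165, CV ≈ 1.699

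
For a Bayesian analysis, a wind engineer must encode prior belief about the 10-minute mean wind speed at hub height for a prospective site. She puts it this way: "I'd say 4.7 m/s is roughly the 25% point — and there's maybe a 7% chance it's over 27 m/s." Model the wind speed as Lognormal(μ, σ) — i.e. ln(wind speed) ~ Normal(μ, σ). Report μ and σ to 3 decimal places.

μ ≈ 2.096, σ ≈ 0.813

If T ~ Lognormal(μ,σ) then ln T ~ Normal(μ,σ), so the p-quantile of ln T is μ + z_p·σ.
ln(4.7) = 1.548 and ln(27) = 3.296; z_{0.25} = -0.6745, z_{0.93} = 1.476.
σ = (3.296 − 1.548)/(1.476 − (-0.6745)) = 0.813.
μ = 1.548 − (-0.6745)·0.813 = 2.096.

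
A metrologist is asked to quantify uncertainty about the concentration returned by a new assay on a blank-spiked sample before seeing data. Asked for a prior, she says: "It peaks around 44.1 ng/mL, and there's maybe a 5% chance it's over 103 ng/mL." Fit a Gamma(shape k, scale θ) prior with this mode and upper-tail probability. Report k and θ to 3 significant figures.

Gamma(k,θ) with k>1 has mode (k−1)θ, so θ = 44.1/(k−1).
Need P(X < 103) = 0.95 with θ tied to k this way. Start at k = 2, θ = 44.1: P(X<103) ≈ 0.677.
Too low — raise k to concentrate. Iterating converges to k ≈ 4.8.
Then θ = 44.1/(4.8−1) ≈ 11.6.

k ≈ 4.8, θ ≈ 11.6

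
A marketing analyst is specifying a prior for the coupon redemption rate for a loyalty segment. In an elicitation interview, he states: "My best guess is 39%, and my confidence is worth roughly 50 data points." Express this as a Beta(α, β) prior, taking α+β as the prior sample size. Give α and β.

Under the effective-sample-size interpretation, Beta(α, β) has prior mean α/(α+β) and prior sample size α+β.
So α+β = 50 and α/(α+β) = 0.39, giving α = 0.39·50 = 19.5 and β = 50 − 19.5 = 30.5.

α = 19.5, β = 30.5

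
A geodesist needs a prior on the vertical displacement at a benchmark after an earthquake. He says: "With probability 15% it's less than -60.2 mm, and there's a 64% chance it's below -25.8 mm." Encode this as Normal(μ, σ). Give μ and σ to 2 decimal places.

For Normal(μ,σ), the p-quantile is μ + z_p·σ. Here z_{0.15} = -1.036, z_{0.64} = 0.3585.
So -60.2 = μ − 1.036σ and -25.8 = μ + 0.3585σ.
Subtracting: σ = (-25.8 − -60.2)/(0.3585 − (-1.036)) = 24.66.
Then μ = -60.2 − (-1.036)·24.66 = -34.64.

μ = -34.64, σ = 24.66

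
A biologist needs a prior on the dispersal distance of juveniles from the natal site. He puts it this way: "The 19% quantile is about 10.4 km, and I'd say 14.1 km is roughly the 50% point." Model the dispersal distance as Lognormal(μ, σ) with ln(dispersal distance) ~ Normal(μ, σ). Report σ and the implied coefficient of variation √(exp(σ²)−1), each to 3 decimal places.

σ ≈ 0.347, CV ≈ 0.357

If T ~ Lognormal(μ,σ) then ln T ~ Normal(μ,σ), so the p-quantile of ln T is μ + z_p·σ.
ln(10.4) = 2.342 and ln(14.1) = 2.646; z_{0.19} = -0.8779, z_{0.5} = 0.
σ = (2.646 − 2.342)/(0 − (-0.8779)) = 0.347.
μ = 2.342 − (-0.8779)·0.347 = 2.646.
CV = √(exp(σ²)−1) = √(exp(0.1202)−1) = 0.357.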